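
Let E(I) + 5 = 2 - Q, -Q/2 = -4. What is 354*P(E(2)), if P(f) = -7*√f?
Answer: -2478*I*√11 ≈ -8218.6*I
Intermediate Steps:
Q = 8 (Q = -2*(-4) = 8)
E(I) = -11 (E(I) = -5 + (2 - 1*8) = -5 + (2 - 8) = -5 - 6 = -11)
354*P(E(2)) = 354*(-7*I*√11) = -2478*I*√11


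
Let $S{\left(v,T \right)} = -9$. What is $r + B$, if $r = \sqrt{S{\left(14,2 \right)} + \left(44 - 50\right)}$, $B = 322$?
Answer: $322 + i \sqrt{15} \approx 322.0 + 3.873 i$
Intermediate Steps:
$r = i \sqrt{15}$ ($r = \sqrt{-9 + \left(44 - 50\right)} = \sqrt{-9 - 6} = \sqrt{-15} = i \sqrt{15} \approx 3.873 i$)
$r + B = i \sqrt{15} + 322 = 322 + i \sqrt{15}$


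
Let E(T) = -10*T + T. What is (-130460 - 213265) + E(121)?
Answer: -344814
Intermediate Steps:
E(T) = -9*T
(-130460 - 213265) + E(121) = (-130460 - 213265) - 9*121 = -343725 - 1089 = -344814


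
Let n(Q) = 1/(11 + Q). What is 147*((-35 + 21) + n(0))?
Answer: -22491/11 ≈ -2044.6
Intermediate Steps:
147*((-35 + 21) + n(0)) = 147*((-35 + 21) + 1/(11 + 0)) = 147*(-14 + 1/11) = 147*(-153/11) = -22491/11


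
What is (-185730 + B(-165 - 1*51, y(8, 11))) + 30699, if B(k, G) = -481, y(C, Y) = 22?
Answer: -155512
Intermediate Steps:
(-185730 + B(-165 - 1*51, y(8, 11))) + 30699 = (-185730 - 481) + 30699 = -186211 + 30699 = -155512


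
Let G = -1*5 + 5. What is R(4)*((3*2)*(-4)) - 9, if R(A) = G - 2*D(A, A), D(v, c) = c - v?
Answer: -9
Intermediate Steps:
G = 0 (G = -5 + 5 = 0)
R(A) = 0 (R(A) = 0 - 2*(A - A) = 0 - 2*0 = 0 + 0 = 0)
R(4)*((3*2)*(-4)) - 9 = 0*((3*2)*(-4)) - 9 = 0*(6*(-4)) - 9 = 0*(-24) - 9 = 0 - 9 = -9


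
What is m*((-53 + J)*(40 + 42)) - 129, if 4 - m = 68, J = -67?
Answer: 629631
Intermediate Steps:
m = -64 (m = 4 - 1*68 = 4 - 68 = -64)
m*((-53 + J)*(40 + 42)) - 129 = -64*(-53 - 67)*(40 + 42) - 129 = -(-7680)*82 - 129 = -64*(-9840) - 129 = 629760 - 129 = 629631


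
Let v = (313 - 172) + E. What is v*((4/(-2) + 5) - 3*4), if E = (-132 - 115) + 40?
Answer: 594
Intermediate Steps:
E = -207 (E = -247 + 40 = -207)
v = -66 (v = (313 - 172) - 207 = 141 - 207 = -66)
v*((4/(-2) + 5) - 3*4) = -66*((4/(-2) + 5) - 3*4) = -66*((4*(-½) + 5) - 12) = -66*((-2 + 5) - 12) = -66*(3 - 12) = -66*(-9) = 594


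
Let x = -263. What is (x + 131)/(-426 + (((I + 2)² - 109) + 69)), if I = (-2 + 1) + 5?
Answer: 66/215 ≈ 0.30698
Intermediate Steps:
I = 4 (I = -1 + 5 = 4)
(x + 131)/(-426 + (((I + 2)² - 109) + 69)) = (-263 + 131)/(-426 + (((4 + 2)² - 109) + 69)) = -132/(-426 + ((6² - 109) + 69)) = -132/(-426 + ((36 - 109) + 69)) = -132/(-426 + (-73 + 69)) = -132/(-426 - 4) = -132/(-430) = -132*(-1/430) = 66/215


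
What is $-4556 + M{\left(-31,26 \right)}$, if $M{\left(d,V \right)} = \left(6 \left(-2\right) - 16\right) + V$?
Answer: $-4558$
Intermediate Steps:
$M{\left(d,V \right)} = -28 + V$ ($M{\left(d,V \right)} = \left(-12 - 16\right) + V = -28 + V$)
$-4556 + M{\left(-31,26 \right)} = -4556 + \left(-28 + 26\right) = -4556 - 2 = -4558$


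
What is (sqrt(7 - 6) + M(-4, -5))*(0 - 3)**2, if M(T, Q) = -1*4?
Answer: -27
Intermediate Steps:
M(T, Q) = -4
(sqrt(7 - 6) + M(-4, -5))*(0 - 3)**2 = (sqrt(7 - 6) - 4)*(0 - 3)**2 = (sqrt(1) - 4)*(-3)**2 = (1 - 4)*9 = -3*9 = -27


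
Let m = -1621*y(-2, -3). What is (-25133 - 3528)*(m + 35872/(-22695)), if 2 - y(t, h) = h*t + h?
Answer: -1053369793903/22695 ≈ -4.6414e+7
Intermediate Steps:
y(t, h) = 2 - h - h*t (y(t, h) = 2 - (h*t + h) = 2 - (h + h*t) = 2 + (-h - h*t) = 2 - h - h*t)
m = 1621 (m = -1621*(2 - 1*(-3) - 1*(-3)*(-2)) = -1621*(2 + 3 - 6) = -1621*(-1) = 1621)
(-25133 - 3528)*(m + 35872/(-22695)) = (-25133 - 3528)*(1621 + 35872/(-22695)) = -28661*(1621 + 35872*(-1/22695)) = -28661*(1621 - 35872/22695) = -28661*36752723/22695 = -1053369793903/22695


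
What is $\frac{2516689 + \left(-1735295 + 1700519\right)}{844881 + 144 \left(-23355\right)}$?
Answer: $- \frac{2481913}{2518239} \approx -0.98557$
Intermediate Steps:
$\frac{2516689 + \left(-1735295 + 1700519\right)}{844881 + 144 \left(-23355\right)} = \frac{2516689 - 34776}{844881 - 3363120} = \frac{2481913}{-2518239} = 2481913 \left(- \frac{1}{2518239}\right) = - \frac{2481913}{2518239}$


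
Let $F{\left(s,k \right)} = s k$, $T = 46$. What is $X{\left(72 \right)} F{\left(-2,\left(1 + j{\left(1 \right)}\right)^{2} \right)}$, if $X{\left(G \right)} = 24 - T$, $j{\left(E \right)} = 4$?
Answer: $1100$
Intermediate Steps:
$X{\left(G \right)} = -22$ ($X{\left(G \right)} = 24 - 46 = -22$)
$F{\left(s,k \right)} = k s$
$X{\left(72 \right)} F{\left(-2,\left(1 + j{\left(1 \right)}\right)^{2} \right)} = - 22 \left(1 + 4\right)^{2} \left(-2\right) = - 22 \cdot 5^{2} \left(-2\right) = - 22 \cdot 25 \left(-2\right) = \left(-22\right) \left(-50\right) = 1100$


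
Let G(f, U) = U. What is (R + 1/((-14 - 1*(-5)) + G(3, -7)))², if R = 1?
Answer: 225/256 ≈ 0.87891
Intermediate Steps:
(R + 1/((-14 - 1*(-5)) + G(3, -7)))² = (1 + 1/((-14 - 1*(-5)) - 7))² = (1 + 1/((-14 + 5) - 7))² = (1 + 1/(-9 - 7))² = (1 + 1/(-16))² = (1 - 1/16)² = (15/16)² = 225/256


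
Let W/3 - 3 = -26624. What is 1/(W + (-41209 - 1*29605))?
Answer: -1/150677 ≈ -6.6367e-6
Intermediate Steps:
W = -79863 (W = 9 + 3*(-26624) = 9 - 79872 = -79863)
1/(W + (-41209 - 1*29605)) = 1/(-79863 + (-41209 - 1*29605)) = 1/(-79863 + (-41209 - 29605)) = 1/(-79863 - 70814) = 1/(-150677) = -1/150677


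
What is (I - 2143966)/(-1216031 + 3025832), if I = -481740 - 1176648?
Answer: -3802354/1809801 ≈ -2.1010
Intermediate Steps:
I = -1658388
(I - 2143966)/(-1216031 + 3025832) = (-1658388 - 2143966)/(-1216031 + 3025832) = -3802354/1809801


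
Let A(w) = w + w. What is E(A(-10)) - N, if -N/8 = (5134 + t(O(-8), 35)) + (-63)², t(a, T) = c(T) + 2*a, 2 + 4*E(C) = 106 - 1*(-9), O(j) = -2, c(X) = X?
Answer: 292401/4 ≈ 73100.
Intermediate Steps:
A(w) = 2*w
E(C) = 113/4 (E(C) = -½ + (106 - 1*(-9))/4 = -½ + (106 + 9)/4 = -½ + (¼)*115 = -½ + 115/4 = 113/4)
t(a, T) = T + 2*a
N = -73072 (N = -8*((5134 + (35 + 2*(-2))) + (-63)²) = -8*((5134 + (35 - 4)) + 3969) = -8*((5134 + 31) + 3969) = -8*(5165 + 3969) = -8*9134 = -73072)
E(A(-10)) - N = 113/4 - 1*(-73072) = 113/4 + 73072 = 292401/4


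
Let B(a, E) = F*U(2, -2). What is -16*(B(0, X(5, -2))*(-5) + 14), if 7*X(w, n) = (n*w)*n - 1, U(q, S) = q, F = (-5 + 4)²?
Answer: -64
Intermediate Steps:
F = 1 (F = (-1)² = 1)
X(w, n) = -⅐ + w*n²/7 (X(w, n) = ((n*w)*n - 1)/7 = (w*n² - 1)/7 = (-1 + w*n²)/7 = -⅐ + w*n²/7)
B(a, E) = 2 (B(a, E) = 1*2 = 2)
-16*(B(0, X(5, -2))*(-5) + 14) = -16*(2*(-5) + 14) = -16*(-10 + 14) = -16*4 = -64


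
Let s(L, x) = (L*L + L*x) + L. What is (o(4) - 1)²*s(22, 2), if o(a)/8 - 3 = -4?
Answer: 44550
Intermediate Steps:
o(a) = -8 (o(a) = 24 + 8*(-4) = 24 - 32 = -8)
s(L, x) = L + L² + L*x (s(L, x) = (L² + L*x) + L = L + L² + L*x)
(o(4) - 1)²*s(22, 2) = (-8 - 1)²*(22*(1 + 22 + 2)) = (-9)²*(22*25) = 81*550 = 44550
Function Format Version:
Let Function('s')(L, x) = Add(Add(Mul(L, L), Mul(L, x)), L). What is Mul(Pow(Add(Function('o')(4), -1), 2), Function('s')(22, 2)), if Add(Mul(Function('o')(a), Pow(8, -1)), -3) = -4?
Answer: 44550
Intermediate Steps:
Function('o')(a) = -8 (Function('o')(a) = Add(24, Mul(8, -4)) = Add(24, -32) = -8)
Function('s')(L, x) = Add(L, Pow(L, 2), Mul(L, x)) (Function('s')(L, x) = Add(Add(Pow(L, 2), Mul(L, x)), L) = Add(L, Pow(L, 2), Mul(L, x)))
Mul(Pow(Add(Function('o')(4), -1), 2), Function('s')(22, 2)) = Mul(Pow(Add(-8, -1), 2), Mul(22, Add(1, 22, 2))) = Mul(Pow(-9, 2), Mul(22, 25)) = Mul(81, 550) = 44550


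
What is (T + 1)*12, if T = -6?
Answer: -60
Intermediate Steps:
(T + 1)*12 = (-6 + 1)*12 = -5*12 = -60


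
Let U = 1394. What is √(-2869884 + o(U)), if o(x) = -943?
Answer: I*√2870827 ≈ 1694.4*I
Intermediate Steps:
√(-2869884 + o(U)) = √(-2869884 - 943) = √(-2870827) = I*√2870827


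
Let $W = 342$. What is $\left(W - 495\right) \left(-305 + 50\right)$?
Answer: $39015$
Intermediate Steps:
$\left(W - 495\right) \left(-305 + 50\right) = \left(342 - 495\right) \left(-305 + 50\right) = \left(-153\right) \left(-255\right) = 39015$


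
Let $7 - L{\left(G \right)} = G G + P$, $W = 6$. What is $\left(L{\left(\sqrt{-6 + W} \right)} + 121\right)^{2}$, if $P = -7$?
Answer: $18225$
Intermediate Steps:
$L{\left(G \right)} = 14 - G^{2}$ ($L{\left(G \right)} = 7 - \left(G G - 7\right) = 7 - \left(G^{2} - 7\right) = 7 - \left(-7 + G^{2}\right) = 14 - G^{2}$)
$\left(L{\left(\sqrt{-6 + W} \right)} + 121\right)^{2} = \left(\left(14 - \left(\sqrt{-6 + 6}\right)^{2}\right) + 121\right)^{2} = \left(\left(14 - \left(\sqrt{0}\right)^{2}\right) + 121\right)^{2} = \left(\left(14 - 0^{2}\right) + 121\right)^{2} = \left(\left(14 - 0\right) + 121\right)^{2} = \left(\left(14 + 0\right) + 121\right)^{2} = \left(14 + 121\right)^{2} = 135^{2} = 18225$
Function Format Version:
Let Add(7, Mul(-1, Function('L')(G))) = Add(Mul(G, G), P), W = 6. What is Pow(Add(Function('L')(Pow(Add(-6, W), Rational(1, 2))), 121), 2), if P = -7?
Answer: 18225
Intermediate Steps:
Function('L')(G) = Add(14, Mul(-1, Pow(G, 2))) (Function('L')(G) = Add(7, Mul(-1, Add(Mul(G, G), -7))) = Add(7, Mul(-1, Add(Pow(G, 2), -7))) = Add(7, Mul(-1, Add(-7, Pow(G, 2)))) = Add(7, Add(7, Mul(-1, Pow(G, 2)))) = Add(14, Mul(-1, Pow(G, 2))))
Pow(Add(Function('L')(Pow(Add(-6, W), Rational(1, 2))), 121), 2) = Pow(Add(Add(14, Mul(-1, Pow(Pow(Add(-6, 6), Rational(1, 2)), 2))), 121), 2) = Pow(Add(Add(14, Mul(-1, Pow(Pow(0, Rational(1, 2)), 2))), 121), 2) = Pow(Add(Add(14, Mul(-1, Pow(0, 2))), 121), 2) = Pow(Add(Add(14, Mul(-1, 0)), 121), 2) = Pow(Add(Add(14, 0), 121), 2) = Pow(Add(14, 121), 2) = Pow(135, 2) = 18225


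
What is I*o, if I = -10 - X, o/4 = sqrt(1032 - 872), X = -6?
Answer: -64*sqrt(10) ≈ -202.39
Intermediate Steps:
o = 16*sqrt(10) (o = 4*sqrt(1032 - 872) = 4*sqrt(160) = 4*(4*sqrt(10)) = 16*sqrt(10) ≈ 50.596)
I = -4 (I = -10 - 1*(-6) = -10 + 6 = -4)
I*o = -64*sqrt(10)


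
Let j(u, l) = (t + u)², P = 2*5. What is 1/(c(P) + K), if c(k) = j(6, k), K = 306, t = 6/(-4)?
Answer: 4/1305 ≈ 0.0030651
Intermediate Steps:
t = -3/2 (t = 6*(-¼) = -3/2 ≈ -1.5000)
P = 10
j(u, l) = (-3/2 + u)²
c(k) = 81/4 (c(k) = (-3 + 2*6)²/4 = (-3 + 12)²/4 = (¼)*9² = (¼)*81 = 81/4)
1/(c(P) + K) = 1/(81/4 + 306) = 1/(1305/4) = 4/1305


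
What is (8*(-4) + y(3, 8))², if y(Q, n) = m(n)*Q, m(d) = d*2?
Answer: 256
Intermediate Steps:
m(d) = 2*d
y(Q, n) = 2*Q*n (y(Q, n) = (2*n)*Q = 2*Q*n)
(8*(-4) + y(3, 8))² = (8*(-4) + 2*3*8)² = (-32 + 48)² = 16² = 256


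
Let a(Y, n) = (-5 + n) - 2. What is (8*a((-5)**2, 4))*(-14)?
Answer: 336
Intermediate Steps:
a(Y, n) = -7 + n
(8*a((-5)**2, 4))*(-14) = (8*(-7 + 4))*(-14) = (8*(-3))*(-14) = -24*(-14) = 336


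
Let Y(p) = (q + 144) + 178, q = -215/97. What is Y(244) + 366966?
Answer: 35626721/97 ≈ 3.6729e+5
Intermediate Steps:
q = -215/97 (q = -215*1/97 = -215/97 ≈ -2.2165)
Y(p) = 31019/97 (Y(p) = (-215/97 + 144) + 178 = 13753/97 + 178 = 31019/97)
Y(244) + 366966 = 31019/97 + 366966 = 35626721/97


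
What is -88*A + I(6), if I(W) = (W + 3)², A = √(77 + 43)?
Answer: 81 - 176*√30 ≈ -882.99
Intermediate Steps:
A = 2*√30 (A = √120 = 2*√30 ≈ 10.954)
I(W) = (3 + W)²
-88*A + I(6) = -176*√30 + (3 + 6)² = -176*√30 + 9² = -176*√30 + 81 = 81 - 176*√30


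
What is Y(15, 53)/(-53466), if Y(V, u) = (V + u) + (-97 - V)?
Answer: 22/26733 ≈ 0.00082295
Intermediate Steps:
Y(V, u) = -97 + u
Y(15, 53)/(-53466) = (-97 + 53)/(-53466) = -44*(-1/53466) = 22/26733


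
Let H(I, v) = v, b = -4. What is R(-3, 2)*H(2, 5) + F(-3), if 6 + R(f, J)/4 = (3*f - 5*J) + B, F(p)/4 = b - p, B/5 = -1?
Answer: -604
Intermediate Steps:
B = -5 (B = 5*(-1) = -5)
F(p) = -16 - 4*p (F(p) = 4*(-4 - p) = -16 - 4*p)
R(f, J) = -44 - 20*J + 12*f (R(f, J) = -24 + 4*((3*f - 5*J) - 5) = -24 + 4*((-5*J + 3*f) - 5) = -24 + 4*(-5 - 5*J + 3*f) = -24 + (-20 - 20*J + 12*f) = -44 - 20*J + 12*f)
R(-3, 2)*H(2, 5) + F(-3) = (-44 - 20*2 + 12*(-3))*5 + (-16 - 4*(-3)) = (-44 - 40 - 36)*5 + (-16 + 12) = -120*5 - 4 = -600 - 4 = -604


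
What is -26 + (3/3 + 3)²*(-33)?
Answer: -554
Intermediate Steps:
-26 + (3/3 + 3)²*(-33) = -26 + (3*(⅓) + 3)²*(-33) = -26 + (1 + 3)²*(-33) = -26 + 4²*(-33) = -26 + 16*(-33) = -26 - 528 = -554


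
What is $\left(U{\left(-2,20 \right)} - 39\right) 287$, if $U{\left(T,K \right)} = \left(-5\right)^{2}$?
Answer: $-4018$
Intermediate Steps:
$U{\left(T,K \right)} = 25$
$\left(U{\left(-2,20 \right)} - 39\right) 287 = \left(25 - 39\right) 287 = \left(-14\right) 287 = -4018$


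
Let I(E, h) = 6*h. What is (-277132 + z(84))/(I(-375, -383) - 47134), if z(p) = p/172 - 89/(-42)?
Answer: 500495683/89274192 ≈ 5.6063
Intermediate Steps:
z(p) = 89/42 + p/172 (z(p) = p*(1/172) - 89*(-1/42) = p/172 + 89/42 = 89/42 + p/172)
(-277132 + z(84))/(I(-375, -383) - 47134) = (-277132 + (89/42 + (1/172)*84))/(6*(-383) - 47134) = (-277132 + (89/42 + 21/43))/(-2298 - 47134) = (-277132 + 4709/1806)/(-49432) = -500495683/1806*(-1/49432) = 500495683/89274192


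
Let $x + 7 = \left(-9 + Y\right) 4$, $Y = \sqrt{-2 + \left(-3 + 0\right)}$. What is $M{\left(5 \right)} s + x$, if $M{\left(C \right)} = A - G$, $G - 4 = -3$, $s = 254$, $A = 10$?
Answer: $2243 + 4 i \sqrt{5} \approx 2243.0 + 8.9443 i$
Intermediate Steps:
$G = 1$ ($G = 4 - 3 = 1$)
$Y = i \sqrt{5}$ ($Y = \sqrt{-2 - 3} = \sqrt{-5} = i \sqrt{5} \approx 2.2361 i$)
$M{\left(C \right)} = 9$ ($M{\left(C \right)} = 10 - 1 = 9$)
$x = -43 + 4 i \sqrt{5}$ ($x = -7 + \left(-9 + i \sqrt{5}\right) 4 = -7 - \left(36 - 4 i \sqrt{5}\right) = -43 + 4 i \sqrt{5} \approx -43.0 + 8.9443 i$)
$M{\left(5 \right)} s + x = 9 \cdot 254 - \left(43 - 4 i \sqrt{5}\right) = 2286 - \left(43 - 4 i \sqrt{5}\right) = 2243 + 4 i \sqrt{5}$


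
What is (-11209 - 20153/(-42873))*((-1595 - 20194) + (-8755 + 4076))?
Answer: 12719020170272/42873 ≈ 2.9667e+8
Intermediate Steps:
(-11209 - 20153/(-42873))*((-1595 - 20194) + (-8755 + 4076)) = (-11209 - 20153*(-1/42873))*(-21789 - 4679) = (-11209 + 20153/42873)*(-26468) = -480543304/42873*(-26468) = 12719020170272/42873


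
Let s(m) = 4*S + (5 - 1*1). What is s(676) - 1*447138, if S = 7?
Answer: -447106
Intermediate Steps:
s(m) = 32 (s(m) = 4*7 + (5 - 1*1) = 28 + (5 - 1) = 28 + 4 = 32)
s(676) - 1*447138 = 32 - 1*447138 = 32 - 447138 = -447106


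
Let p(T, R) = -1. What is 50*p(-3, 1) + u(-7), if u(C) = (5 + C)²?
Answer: -46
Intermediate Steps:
50*p(-3, 1) + u(-7) = 50*(-1) + (5 - 7)² = -50 + (-2)² = -50 + 4 = -46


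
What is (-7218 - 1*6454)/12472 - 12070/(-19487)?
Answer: -14486153/30380233 ≈ -0.47683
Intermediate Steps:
(-7218 - 1*6454)/12472 - 12070/(-19487) = (-7218 - 6454)*(1/12472) - 12070*(-1/19487) = -13672*1/12472 + 12070/19487 = -1709/1559 + 12070/19487 = -14486153/30380233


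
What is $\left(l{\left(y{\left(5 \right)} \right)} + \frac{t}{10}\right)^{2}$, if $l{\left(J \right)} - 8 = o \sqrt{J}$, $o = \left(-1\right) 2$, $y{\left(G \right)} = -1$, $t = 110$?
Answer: $357 - 76 i \approx 357.0 - 76.0 i$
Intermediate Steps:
$o = -2$
$l{\left(J \right)} = 8 - 2 \sqrt{J}$
$\left(l{\left(y{\left(5 \right)} \right)} + \frac{t}{10}\right)^{2} = \left(\left(8 - 2 \sqrt{-1}\right) + \frac{110}{10}\right)^{2} = \left(\left(8 - 2 i\right) + 110 \cdot \frac{1}{10}\right)^{2} = \left(\left(8 - 2 i\right) + 11\right)^{2} = \left(19 - 2 i\right)^{2}$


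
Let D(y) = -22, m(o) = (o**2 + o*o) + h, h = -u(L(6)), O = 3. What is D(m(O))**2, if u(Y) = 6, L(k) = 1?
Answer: 484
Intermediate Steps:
h = -6 (h = -1*6 = -6)
m(o) = -6 + 2*o**2 (m(o) = (o**2 + o*o) - 6 = (o**2 + o**2) - 6 = 2*o**2 - 6 = -6 + 2*o**2)
D(m(O))**2 = (-22)**2 = 484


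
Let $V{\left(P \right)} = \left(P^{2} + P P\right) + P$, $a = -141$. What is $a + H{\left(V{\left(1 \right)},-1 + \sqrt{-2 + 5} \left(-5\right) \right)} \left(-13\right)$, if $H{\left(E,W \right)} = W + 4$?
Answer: $-180 + 65 \sqrt{3} \approx -67.417$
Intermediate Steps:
$V{\left(P \right)} = P + 2 P^{2}$ ($V{\left(P \right)} = \left(P^{2} + P^{2}\right) + P = 2 P^{2} + P = P + 2 P^{2}$)
$H{\left(E,W \right)} = 4 + W$
$a + H{\left(V{\left(1 \right)},-1 + \sqrt{-2 + 5} \left(-5\right) \right)} \left(-13\right) = -141 + \left(4 + \left(-1 + \sqrt{-2 + 5} \left(-5\right)\right)\right) \left(-13\right) = -141 + \left(4 + \left(-1 + \sqrt{3} \left(-5\right)\right)\right) \left(-13\right) = -141 + \left(4 - \left(1 + 5 \sqrt{3}\right)\right) \left(-13\right) = -141 + \left(3 - 5 \sqrt{3}\right) \left(-13\right) = -141 - \left(39 - 65 \sqrt{3}\right) = -180 + 65 \sqrt{3}$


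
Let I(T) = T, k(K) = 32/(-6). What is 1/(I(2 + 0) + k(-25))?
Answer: -3/10 ≈ -0.30000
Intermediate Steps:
k(K) = -16/3 (k(K) = 32*(-⅙) = -16/3)
1/(I(2 + 0) + k(-25)) = 1/((2 + 0) - 16/3) = 1/(2 - 16/3) = 1/(-10/3) = -3/10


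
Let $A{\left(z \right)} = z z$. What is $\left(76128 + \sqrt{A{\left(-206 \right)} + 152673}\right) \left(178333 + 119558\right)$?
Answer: $22677846048 + 297891 \sqrt{195109} \approx 2.2809 \cdot 10^{10}$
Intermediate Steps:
$A{\left(z \right)} = z^{2}$
$\left(76128 + \sqrt{A{\left(-206 \right)} + 152673}\right) \left(178333 + 119558\right) = \left(76128 + \sqrt{\left(-206\right)^{2} + 152673}\right) \left(178333 + 119558\right) = \left(76128 + \sqrt{42436 + 152673}\right) 297891 = \left(76128 + \sqrt{195109}\right) 297891 = 22677846048 + 297891 \sqrt{195109}$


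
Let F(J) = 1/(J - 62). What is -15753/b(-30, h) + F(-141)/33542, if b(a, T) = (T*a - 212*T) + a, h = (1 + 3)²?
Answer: 26815645669/6642204863 ≈ 4.0372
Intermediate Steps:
F(J) = 1/(-62 + J)
h = 16 (h = 4² = 16)
b(a, T) = a - 212*T + T*a (b(a, T) = (-212*T + T*a) + a = a - 212*T + T*a)
-15753/b(-30, h) + F(-141)/33542 = -15753/(-30 - 212*16 + 16*(-30)) + 1/(-62 - 141*33542) = -15753/(-30 - 3392 - 480) + (1/33542)/(-203) = -15753/(-3902) - 1/203*1/33542 = -15753*(-1/3902) - 1/6809026 = 15753/3902 - 1/6809026 = 26815645669/6642204863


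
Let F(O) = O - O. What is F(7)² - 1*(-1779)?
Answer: 1779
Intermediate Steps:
F(O) = 0
F(7)² - 1*(-1779) = 0² - 1*(-1779) = 0 + 1779 = 1779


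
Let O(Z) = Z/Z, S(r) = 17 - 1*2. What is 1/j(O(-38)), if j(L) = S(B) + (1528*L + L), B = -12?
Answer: 1/1544 ≈ 0.00064767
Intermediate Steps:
S(r) = 15 (S(r) = 17 - 2 = 15)
O(Z) = 1
j(L) = 15 + 1529*L (j(L) = 15 + (1528*L + L) = 15 + 1529*L)
1/j(O(-38)) = 1/(15 + 1529*1) = 1/(15 + 1529) = 1/1544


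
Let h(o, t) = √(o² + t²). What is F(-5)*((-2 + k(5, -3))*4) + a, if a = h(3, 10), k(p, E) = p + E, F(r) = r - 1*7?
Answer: √109 ≈ 10.440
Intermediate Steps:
F(r) = -7 + r (F(r) = r - 7 = -7 + r)
k(p, E) = E + p
a = √109 (a = √(3² + 10²) = √(9 + 100) = √109 ≈ 10.440)
F(-5)*((-2 + k(5, -3))*4) + a = (-7 - 5)*((-2 + (-3 + 5))*4) + √109 = -12*(-2 + 2)*4 + √109 = -0*4 + √109 = -12*0 + √109 = 0 + √109 = √109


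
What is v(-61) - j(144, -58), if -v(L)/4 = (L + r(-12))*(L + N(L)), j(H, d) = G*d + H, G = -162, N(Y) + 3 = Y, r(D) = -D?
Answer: -34040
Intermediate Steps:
N(Y) = -3 + Y
j(H, d) = H - 162*d (j(H, d) = -162*d + H = H - 162*d)
v(L) = -4*(-3 + 2*L)*(12 + L) (v(L) = -4*(L - 1*(-12))*(L + (-3 + L)) = -4*(L + 12)*(-3 + 2*L) = -4*(12 + L)*(-3 + 2*L) = -4*(-3 + 2*L)*(12 + L))
v(-61) - j(144, -58) = (144 - 84*(-61) - 8*(-61)²) - (144 - 162*(-58)) = (144 + 5124 - 8*3721) - (144 + 9396) = (144 + 5124 - 29768) - 1*9540 = -24500 - 9540 = -34040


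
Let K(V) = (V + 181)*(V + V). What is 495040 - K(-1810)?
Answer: -5401940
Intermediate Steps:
K(V) = 2*V*(181 + V) (K(V) = (181 + V)*(2*V) = 2*V*(181 + V))
495040 - K(-1810) = 495040 - 2*(-1810)*(181 - 1810) = 495040 - 2*(-1810)*(-1629) = 495040 - 1*5896980 = 495040 - 5896980 = -5401940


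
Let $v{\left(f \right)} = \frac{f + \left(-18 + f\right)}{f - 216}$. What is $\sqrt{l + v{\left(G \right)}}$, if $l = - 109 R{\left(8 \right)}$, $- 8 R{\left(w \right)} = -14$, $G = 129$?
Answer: $\frac{i \sqrt{650963}}{58} \approx 13.911 i$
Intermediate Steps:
$v{\left(f \right)} = \frac{-18 + 2 f}{-216 + f}$
$R{\left(w \right)} = \frac{7}{4}$ ($R{\left(w \right)} = \left(- \frac{1}{8}\right) \left(-14\right) = \frac{7}{4}$)
$l = - \frac{763}{4}$ ($l = \left(-109\right) \frac{7}{4} = - \frac{763}{4} \approx -190.75$)
$\sqrt{l + v{\left(G \right)}} = \sqrt{- \frac{763}{4} + \frac{2 \left(-9 + 129\right)}{-216 + 129}} = \sqrt{- \frac{763}{4} + 2 \frac{1}{-87} \cdot 120} = \sqrt{- \frac{763}{4} + 2 \left(- \frac{1}{87}\right) 120} = \sqrt{- \frac{763}{4} - \frac{80}{29}} = \sqrt{- \frac{22447}{116}} = \frac{i \sqrt{650963}}{58}$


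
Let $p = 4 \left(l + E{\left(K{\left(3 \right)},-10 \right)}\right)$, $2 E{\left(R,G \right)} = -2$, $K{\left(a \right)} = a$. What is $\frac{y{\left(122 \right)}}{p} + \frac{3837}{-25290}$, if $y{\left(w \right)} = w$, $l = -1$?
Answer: $- \frac{259673}{16860} \approx -15.402$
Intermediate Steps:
$E{\left(R,G \right)} = -1$ ($E{\left(R,G \right)} = \frac{1}{2} \left(-2\right) = -1$)
$p = -8$ ($p = 4 \left(-1 - 1\right) = 4 \left(-2\right) = -8$)
$\frac{y{\left(122 \right)}}{p} + \frac{3837}{-25290} = \frac{122}{-8} + \frac{3837}{-25290} = 122 \left(- \frac{1}{8}\right) + 3837 \left(- \frac{1}{25290}\right) = - \frac{61}{4} - \frac{1279}{8430} = - \frac{259673}{16860}$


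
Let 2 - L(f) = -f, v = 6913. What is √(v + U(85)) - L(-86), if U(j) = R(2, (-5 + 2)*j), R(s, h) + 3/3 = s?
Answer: 84 + √6914 ≈ 167.15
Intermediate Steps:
L(f) = 2 + f (L(f) = 2 - (-1)*f = 2 + f)
R(s, h) = -1 + s
U(j) = 1 (U(j) = -1 + 2 = 1)
√(v + U(85)) - L(-86) = √(6913 + 1) - (2 - 86) = √6914 - 1*(-84) = √6914 + 84 = 84 + √6914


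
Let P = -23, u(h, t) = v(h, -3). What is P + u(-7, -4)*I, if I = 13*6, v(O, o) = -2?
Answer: -179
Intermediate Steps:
u(h, t) = -2
I = 78
P + u(-7, -4)*I = -23 - 2*78 = -23 - 156 = -179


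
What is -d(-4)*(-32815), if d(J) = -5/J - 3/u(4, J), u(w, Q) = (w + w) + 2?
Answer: 124697/4 ≈ 31174.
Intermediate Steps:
u(w, Q) = 2 + 2*w (u(w, Q) = 2*w + 2 = 2 + 2*w)
d(J) = -3/10 - 5/J (d(J) = -5/J - 3/(2 + 2*4) = -5/J - 3/(2 + 8) = -5/J - 3/10 = -3/10 - 5/J)
-d(-4)*(-32815) = -(-3/10 - 5/(-4))*(-32815) = -(-3/10 - 5*(-¼))*(-32815) = -(-3/10 + 5/4)*(-32815) = -1*19/20*(-32815) = -19/20*(-32815) = 124697/4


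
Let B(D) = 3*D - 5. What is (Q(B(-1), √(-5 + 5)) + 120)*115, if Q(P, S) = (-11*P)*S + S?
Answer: 13800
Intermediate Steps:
B(D) = -5 + 3*D
Q(P, S) = S - 11*P*S (Q(P, S) = -11*P*S + S = S - 11*P*S)
(Q(B(-1), √(-5 + 5)) + 120)*115 = (√(-5 + 5)*(1 - 11*(-5 + 3*(-1))) + 120)*115 = (√0*(1 - 11*(-5 - 3)) + 120)*115 = (0*(1 - 11*(-8)) + 120)*115 = (0*(1 + 88) + 120)*115 = (0*89 + 120)*115 = (0 + 120)*115 = 120*115 = 13800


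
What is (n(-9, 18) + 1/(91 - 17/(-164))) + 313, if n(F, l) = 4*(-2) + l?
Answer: 4826107/14941 ≈ 323.01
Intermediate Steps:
n(F, l) = -8 + l
(n(-9, 18) + 1/(91 - 17/(-164))) + 313 = ((-8 + 18) + 1/(91 - 17/(-164))) + 313 = (10 + 1/(91 - 17*(-1/164))) + 313 = (10 + 1/(91 + 17/164)) + 313 = (10 + 1/(14941/164)) + 313 = (10 + 164/14941) + 313 = 149574/14941 + 313 = 4826107/14941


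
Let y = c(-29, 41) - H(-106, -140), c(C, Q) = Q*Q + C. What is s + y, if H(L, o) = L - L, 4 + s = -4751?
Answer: -3103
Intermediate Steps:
s = -4755 (s = -4 - 4751 = -4755)
H(L, o) = 0
c(C, Q) = C + Q² (c(C, Q) = Q² + C = C + Q²)
y = 1652 (y = (-29 + 41²) - 1*0 = (-29 + 1681) + 0 = 1652 + 0 = 1652)
s + y = -4755 + 1652 = -3103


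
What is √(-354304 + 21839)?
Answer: 7*I*√6785 ≈ 576.6*I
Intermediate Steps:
√(-354304 + 21839) = √(-332465) = 7*I*√6785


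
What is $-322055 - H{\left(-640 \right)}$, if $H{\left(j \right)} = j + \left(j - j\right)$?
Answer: $-321415$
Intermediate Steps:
$H{\left(j \right)} = j$ ($H{\left(j \right)} = j + 0 = j$)
$-322055 - H{\left(-640 \right)} = -322055 - -640 = -322055 + 640 = -321415$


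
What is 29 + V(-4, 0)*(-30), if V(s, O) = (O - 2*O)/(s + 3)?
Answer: 29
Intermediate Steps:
V(s, O) = -O/(3 + s) (V(s, O) = (-O)/(3 + s) = -O/(3 + s))
29 + V(-4, 0)*(-30) = 29 - 1*0/(3 - 4)*(-30) = 29 - 1*0/(-1)*(-30) = 29 - 1*0*(-1)*(-30) = 29 + 0*(-30) = 29 + 0 = 29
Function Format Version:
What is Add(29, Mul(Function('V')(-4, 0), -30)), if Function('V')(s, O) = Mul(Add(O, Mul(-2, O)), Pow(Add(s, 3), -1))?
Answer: 29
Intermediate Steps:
Function('V')(s, O) = Mul(-1, O, Pow(Add(3, s), -1)) (Function('V')(s, O) = Mul(Mul(-1, O), Pow(Add(3, s), -1)) = Mul(-1, O, Pow(Add(3, s), -1)))
Add(29, Mul(Function('V')(-4, 0), -30)) = Add(29, Mul(Mul(-1, 0, Pow(Add(3, -4), -1)), -30)) = Add(29, Mul(Mul(-1, 0, Pow(-1, -1)), -30)) = Add(29, Mul(Mul(-1, 0, -1), -30)) = Add(29, Mul(0, -30)) = Add(29, 0) = 29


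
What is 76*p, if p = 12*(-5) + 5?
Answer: -4180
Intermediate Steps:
p = -55 (p = -60 + 5 = -55)
76*p = 76*(-55) = -4180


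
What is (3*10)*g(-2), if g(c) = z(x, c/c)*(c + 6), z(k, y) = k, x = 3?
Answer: 360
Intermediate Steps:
g(c) = 18 + 3*c (g(c) = 3*(c + 6) = 3*(6 + c) = 18 + 3*c)
(3*10)*g(-2) = (3*10)*(18 + 3*(-2)) = 30*(18 - 6) = 30*12 = 360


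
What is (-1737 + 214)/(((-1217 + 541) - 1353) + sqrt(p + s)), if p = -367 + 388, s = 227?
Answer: 3090167/4116593 + 3046*sqrt(62)/4116593 ≈ 0.75649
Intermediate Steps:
p = 21
(-1737 + 214)/(((-1217 + 541) - 1353) + sqrt(p + s)) = (-1737 + 214)/(((-1217 + 541) - 1353) + sqrt(21 + 227)) = -1523/((-676 - 1353) + sqrt(248)) = -1523/(-2029 + 2*sqrt(62))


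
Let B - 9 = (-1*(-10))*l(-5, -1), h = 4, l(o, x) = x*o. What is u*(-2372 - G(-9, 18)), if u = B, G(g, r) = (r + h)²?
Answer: -168504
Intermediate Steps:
l(o, x) = o*x
B = 59 (B = 9 + (-1*(-10))*(-5*(-1)) = 9 + 10*5 = 9 + 50 = 59)
G(g, r) = (4 + r)² (G(g, r) = (r + 4)² = (4 + r)²)
u = 59
u*(-2372 - G(-9, 18)) = 59*(-2372 - (4 + 18)²) = 59*(-2372 - 1*22²) = 59*(-2372 - 1*484) = 59*(-2372 - 484) = 59*(-2856) = -168504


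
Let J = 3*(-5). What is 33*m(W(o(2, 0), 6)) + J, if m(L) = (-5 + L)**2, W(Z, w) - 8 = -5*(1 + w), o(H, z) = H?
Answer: 33777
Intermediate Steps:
W(Z, w) = 3 - 5*w (W(Z, w) = 8 - 5*(1 + w) = 8 + (-5 - 5*w) = 3 - 5*w)
J = -15
33*m(W(o(2, 0), 6)) + J = 33*(-5 + (3 - 5*6))**2 - 15 = 33*(-5 + (3 - 30))**2 - 15 = 33*(-5 - 27)**2 - 15 = 33*(-32)**2 - 15 = 33*1024 - 15 = 33792 - 15 = 33777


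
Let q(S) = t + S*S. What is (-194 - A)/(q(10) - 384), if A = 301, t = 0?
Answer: 495/284 ≈ 1.7430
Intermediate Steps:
q(S) = S**2 (q(S) = 0 + S*S = 0 + S**2 = S**2)
(-194 - A)/(q(10) - 384) = (-194 - 1*301)/(10**2 - 384) = (-194 - 301)/(100 - 384) = -495/(-284) = -495*(-1/284) = 495/284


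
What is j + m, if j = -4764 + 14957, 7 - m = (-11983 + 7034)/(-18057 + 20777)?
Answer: 27748949/2720 ≈ 10202.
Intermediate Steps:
m = 23989/2720 (m = 7 - (-11983 + 7034)/(-18057 + 20777) = 7 - (-4949)/2720 = 7 - 1*(-4949/2720) = 7 + 4949/2720 = 23989/2720 ≈ 8.8195)
j = 10193
j + m = 10193 + 23989/2720 = 27748949/2720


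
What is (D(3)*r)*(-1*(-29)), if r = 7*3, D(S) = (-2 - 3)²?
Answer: 15225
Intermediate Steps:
D(S) = 25 (D(S) = (-5)² = 25)
r = 21
(D(3)*r)*(-1*(-29)) = (25*21)*(-1*(-29)) = 525*29 = 15225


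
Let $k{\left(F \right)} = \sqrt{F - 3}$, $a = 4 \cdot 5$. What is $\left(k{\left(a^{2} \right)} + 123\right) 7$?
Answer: $861 + 7 \sqrt{397} \approx 1000.5$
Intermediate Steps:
$a = 20$
$k{\left(F \right)} = \sqrt{-3 + F}$
$\left(k{\left(a^{2} \right)} + 123\right) 7 = \left(\sqrt{-3 + 20^{2}} + 123\right) 7 = \left(\sqrt{-3 + 400} + 123\right) 7 = \left(\sqrt{397} + 123\right) 7 = \left(123 + \sqrt{397}\right) 7 = 861 + 7 \sqrt{397}$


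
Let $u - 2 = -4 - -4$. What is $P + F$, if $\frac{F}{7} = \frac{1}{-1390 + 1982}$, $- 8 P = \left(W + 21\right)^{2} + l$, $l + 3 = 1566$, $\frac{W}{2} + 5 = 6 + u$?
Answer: $- \frac{169601}{592} \approx -286.49$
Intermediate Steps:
$u = 2$ ($u = 2 - 0 = 2 + \left(-4 + 4\right) = 2 + 0 = 2$)
$W = 6$ ($W = -10 + 2 \left(6 + 2\right) = -10 + 2 \cdot 8 = -10 + 16 = 6$)
$l = 1563$ ($l = -3 + 1566 = 1563$)
$P = - \frac{573}{2}$ ($P = - \frac{\left(6 + 21\right)^{2} + 1563}{8} = - \frac{27^{2} + 1563}{8} = - \frac{729 + 1563}{8} = \left(- \frac{1}{8}\right) 2292 = - \frac{573}{2} \approx -286.5$)
$F = \frac{7}{592}$ ($F = \frac{7}{-1390 + 1982} = \frac{7}{592} \approx 0.011824$)
$P + F = - \frac{573}{2} + \frac{7}{592} = - \frac{169601}{592}$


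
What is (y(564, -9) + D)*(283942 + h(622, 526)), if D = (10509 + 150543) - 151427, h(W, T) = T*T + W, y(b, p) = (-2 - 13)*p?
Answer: 5477702400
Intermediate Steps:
y(b, p) = -15*p
h(W, T) = W + T**2 (h(W, T) = T**2 + W = W + T**2)
D = 9625 (D = 161052 - 151427 = 9625)
(y(564, -9) + D)*(283942 + h(622, 526)) = (-15*(-9) + 9625)*(283942 + (622 + 526**2)) = (135 + 9625)*(283942 + (622 + 276676)) = 9760*(283942 + 277298) = 9760*561240 = 5477702400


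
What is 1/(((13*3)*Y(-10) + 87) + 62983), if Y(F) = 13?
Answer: 1/63577 ≈ 1.5729e-5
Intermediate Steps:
1/(((13*3)*Y(-10) + 87) + 62983) = 1/(((13*3)*13 + 87) + 62983) = 1/((39*13 + 87) + 62983) = 1/((507 + 87) + 62983) = 1/(594 + 62983) = 1/63577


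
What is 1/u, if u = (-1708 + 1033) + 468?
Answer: -1/207 ≈ -0.0048309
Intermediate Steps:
u = -207 (u = -675 + 468 = -207)
1/u = 1/(-207) = -1/207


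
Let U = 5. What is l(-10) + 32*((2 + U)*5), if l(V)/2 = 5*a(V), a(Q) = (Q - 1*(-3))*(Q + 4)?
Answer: 1540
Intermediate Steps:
a(Q) = (3 + Q)*(4 + Q) (a(Q) = (Q + 3)*(4 + Q) = (3 + Q)*(4 + Q))
l(V) = 120 + 10*V² + 70*V (l(V) = 2*(5*(12 + V² + 7*V)) = 2*(60 + 5*V² + 35*V) = 120 + 10*V² + 70*V)
l(-10) + 32*((2 + U)*5) = (120 + 10*(-10)² + 70*(-10)) + 32*((2 + 5)*5) = (120 + 10*100 - 700) + 32*(7*5) = (120 + 1000 - 700) + 32*35 = 420 + 1120 = 1540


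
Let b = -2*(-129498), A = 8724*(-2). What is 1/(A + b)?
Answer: 1/241548 ≈ 4.1400e-6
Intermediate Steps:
A = -17448
b = 258996
1/(A + b) = 1/(-17448 + 258996) = 1/241548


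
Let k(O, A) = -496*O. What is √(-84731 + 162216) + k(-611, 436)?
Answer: 303056 + √77485 ≈ 3.0333e+5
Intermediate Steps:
√(-84731 + 162216) + k(-611, 436) = √(-84731 + 162216) - 496*(-611) = √77485 + 303056 = 303056 + √77485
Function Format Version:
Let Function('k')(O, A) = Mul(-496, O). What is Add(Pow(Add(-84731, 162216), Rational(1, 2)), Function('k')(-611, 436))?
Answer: Add(303056, Pow(77485, Rational(1, 2))) ≈ 3.0333e+5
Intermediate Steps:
Add(Pow(Add(-84731, 162216), Rational(1, 2)), Function('k')(-611, 436)) = Add(Pow(Add(-84731, 162216), Rational(1, 2)), Mul(-496, -611)) = Add(Pow(77485, Rational(1, 2)), 303056) = Add(303056, Pow(77485, Rational(1, 2)))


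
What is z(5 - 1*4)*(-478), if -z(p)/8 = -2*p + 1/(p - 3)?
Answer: -9560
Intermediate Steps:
z(p) = -8/(-3 + p) + 16*p (z(p) = -8*(-2*p + 1/(p - 3)) = -8*(-2*p + 1/(-3 + p)) = -8*(1/(-3 + p) - 2*p) = -8/(-3 + p) + 16*p)
z(5 - 1*4)*(-478) = (8*(-1 - 6*(5 - 1*4) + 2*(5 - 1*4)²)/(-3 + (5 - 1*4)))*(-478) = (8*(-1 - 6*(5 - 4) + 2*(5 - 4)²)/(-3 + (5 - 4)))*(-478) = (8*(-1 - 6*1 + 2*1²)/(-3 + 1))*(-478) = (8*(-1 - 6 + 2*1)/(-2))*(-478) = (8*(-½)*(-1 - 6 + 2))*(-478) = (8*(-½)*(-5))*(-478) = 20*(-478) = -9560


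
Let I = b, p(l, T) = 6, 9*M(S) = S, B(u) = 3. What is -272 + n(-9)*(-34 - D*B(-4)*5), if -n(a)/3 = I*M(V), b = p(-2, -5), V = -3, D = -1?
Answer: -386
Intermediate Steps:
M(S) = S/9
b = 6
I = 6
n(a) = 6 (n(a) = -18*(1/9)*(-3) = -18*(-1)/3 = -3*(-2) = 6)
-272 + n(-9)*(-34 - D*B(-4)*5) = -272 + 6*(-34 - (-1*3)*5) = -272 + 6*(-34 - (-3)*5) = -272 + 6*(-34 - 1*(-15)) = -272 + 6*(-34 + 15) = -272 + 6*(-19) = -272 - 114 = -386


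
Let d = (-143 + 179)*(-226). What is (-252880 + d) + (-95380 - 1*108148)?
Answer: -464544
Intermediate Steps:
d = -8136 (d = 36*(-226) = -8136)
(-252880 + d) + (-95380 - 1*108148) = (-252880 - 8136) + (-95380 - 1*108148) = -261016 + (-95380 - 108148) = -261016 - 203528 = -464544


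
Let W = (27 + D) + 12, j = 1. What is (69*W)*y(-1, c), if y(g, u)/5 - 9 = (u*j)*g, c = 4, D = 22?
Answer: 105225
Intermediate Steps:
y(g, u) = 45 + 5*g*u (y(g, u) = 45 + 5*((u*1)*g) = 45 + 5*(u*g) = 45 + 5*(g*u) = 45 + 5*g*u)
W = 61 (W = (27 + 22) + 12 = 49 + 12 = 61)
(69*W)*y(-1, c) = (69*61)*(45 + 5*(-1)*4) = 4209*(45 - 20) = 4209*25 = 105225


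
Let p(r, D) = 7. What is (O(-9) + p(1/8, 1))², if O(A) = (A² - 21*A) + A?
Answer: 71824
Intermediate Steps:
O(A) = A² - 20*A
(O(-9) + p(1/8, 1))² = (-9*(-20 - 9) + 7)² = (-9*(-29) + 7)² = (261 + 7)² = 268² = 71824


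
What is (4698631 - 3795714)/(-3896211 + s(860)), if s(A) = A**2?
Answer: -902917/3156611 ≈ -0.28604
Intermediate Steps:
(4698631 - 3795714)/(-3896211 + s(860)) = (4698631 - 3795714)/(-3896211 + 860**2) = 902917/(-3896211 + 739600) = 902917/(-3156611) = 902917*(-1/3156611) = -902917/3156611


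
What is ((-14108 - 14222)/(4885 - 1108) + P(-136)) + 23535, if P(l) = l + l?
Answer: 87836021/3777 ≈ 23256.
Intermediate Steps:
P(l) = 2*l
((-14108 - 14222)/(4885 - 1108) + P(-136)) + 23535 = ((-14108 - 14222)/(4885 - 1108) + 2*(-136)) + 23535 = (-28330/3777 - 272) + 23535 = -1055674/3777 + 23535 = 87836021/3777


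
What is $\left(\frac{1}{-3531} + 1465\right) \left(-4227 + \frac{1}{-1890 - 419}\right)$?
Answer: $- \frac{50488385539616}{8153079} \approx -6.1926 \cdot 10^{6}$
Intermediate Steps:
$\left(\frac{1}{-3531} + 1465\right) \left(-4227 + \frac{1}{-1890 - 419}\right) = \left(- \frac{1}{3531} + 1465\right) \left(-4227 + \frac{1}{-2309}\right) = \frac{5172914 \left(-4227 - \frac{1}{2309}\right)}{3531} = \frac{5172914}{3531} \left(- \frac{9760144}{2309}\right) = - \frac{50488385539616}{8153079}$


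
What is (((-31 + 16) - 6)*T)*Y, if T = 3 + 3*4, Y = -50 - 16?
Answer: 20790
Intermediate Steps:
Y = -66
T = 15 (T = 3 + 12 = 15)
(((-31 + 16) - 6)*T)*Y = (((-31 + 16) - 6)*15)*(-66) = ((-15 - 6)*15)*(-66) = -21*15*(-66) = -315*(-66) = 20790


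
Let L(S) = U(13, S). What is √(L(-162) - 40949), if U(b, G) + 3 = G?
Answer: I*√41114 ≈ 202.77*I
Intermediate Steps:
U(b, G) = -3 + G
L(S) = -3 + S
√(L(-162) - 40949) = √((-3 - 162) - 40949) = √(-165 - 40949) = √(-41114) = I*√41114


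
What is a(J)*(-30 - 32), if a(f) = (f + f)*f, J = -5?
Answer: -3100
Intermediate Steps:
a(f) = 2*f² (a(f) = (2*f)*f = 2*f²)
a(J)*(-30 - 32) = (2*(-5)²)*(-30 - 32) = (2*25)*(-62) = 50*(-62) = -3100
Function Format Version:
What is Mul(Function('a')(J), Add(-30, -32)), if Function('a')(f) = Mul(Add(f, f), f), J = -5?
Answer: -3100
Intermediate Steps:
Function('a')(f) = Mul(2, Pow(f, 2)) (Function('a')(f) = Mul(Mul(2, f), f) = Mul(2, Pow(f, 2)))
Mul(Function('a')(J), Add(-30, -32)) = Mul(Mul(2, Pow(-5, 2)), Add(-30, -32)) = Mul(Mul(2, 25), -62) = Mul(50, -62) = -3100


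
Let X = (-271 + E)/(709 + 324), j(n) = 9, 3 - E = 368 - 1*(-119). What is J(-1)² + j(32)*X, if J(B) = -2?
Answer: -2663/1033 ≈ -2.5779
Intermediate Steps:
E = -484 (E = 3 - (368 - 1*(-119)) = 3 - (368 + 119) = 3 - 1*487 = 3 - 487 = -484)
X = -755/1033 (X = (-271 - 484)/(709 + 324) = -755/1033 ≈ -0.73088)
J(-1)² + j(32)*X = (-2)² + 9*(-755/1033) = 4 - 6795/1033 = -2663/1033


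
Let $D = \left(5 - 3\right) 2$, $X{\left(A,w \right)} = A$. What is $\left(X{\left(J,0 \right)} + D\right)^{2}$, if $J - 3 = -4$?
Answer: $9$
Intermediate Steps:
$J = -1$ ($J = 3 - 4 = -1$)
$D = 4$ ($D = 2 \cdot 2 = 4$)
$\left(X{\left(J,0 \right)} + D\right)^{2} = \left(-1 + 4\right)^{2} = 3^{2} = 9$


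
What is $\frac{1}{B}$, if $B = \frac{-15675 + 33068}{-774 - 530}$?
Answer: $- \frac{1304}{17393} \approx -0.074973$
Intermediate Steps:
$B = - \frac{17393}{1304}$ ($B = \frac{17393}{-1304} = 17393 \left(- \frac{1}{1304}\right) = - \frac{17393}{1304} \approx -13.338$)
$\frac{1}{B} = \frac{1}{- \frac{17393}{1304}} = - \frac{1304}{17393}$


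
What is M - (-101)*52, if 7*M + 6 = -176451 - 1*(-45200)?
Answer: -13499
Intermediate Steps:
M = -18751 (M = -6/7 + (-176451 - 1*(-45200))/7 = -6/7 + (-176451 + 45200)/7 = -6/7 + (⅐)*(-131251) = -6/7 - 131251/7 = -18751)
M - (-101)*52 = -18751 - (-101)*52 = -18751 - 1*(-5252) = -18751 + 5252 = -13499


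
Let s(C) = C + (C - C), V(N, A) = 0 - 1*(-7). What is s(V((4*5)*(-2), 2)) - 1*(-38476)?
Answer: 38483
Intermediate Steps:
V(N, A) = 7 (V(N, A) = 0 + 7 = 7)
s(C) = C (s(C) = C + 0 = C)
s(V((4*5)*(-2), 2)) - 1*(-38476) = 7 - 1*(-38476) = 7 + 38476 = 38483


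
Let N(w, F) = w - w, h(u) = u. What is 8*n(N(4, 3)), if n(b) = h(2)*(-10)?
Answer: -160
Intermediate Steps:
N(w, F) = 0
n(b) = -20 (n(b) = 2*(-10) = -20)
8*n(N(4, 3)) = 8*(-20) = -160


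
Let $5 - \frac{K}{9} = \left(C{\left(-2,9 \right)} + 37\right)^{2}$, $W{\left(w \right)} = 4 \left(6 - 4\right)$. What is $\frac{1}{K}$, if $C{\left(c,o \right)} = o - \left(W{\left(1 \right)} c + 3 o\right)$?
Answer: $- \frac{1}{10980} \approx -9.1075 \cdot 10^{-5}$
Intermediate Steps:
$W{\left(w \right)} = 8$ ($W{\left(w \right)} = 4 \cdot 2 = 8$)
$C{\left(c,o \right)} = - 8 c - 2 o$ ($C{\left(c,o \right)} = o - \left(8 c + 3 o\right) = o - \left(3 o + 8 c\right) = - 8 c - 2 o$)
$K = -10980$ ($K = 45 - 9 \left(\left(\left(-8\right) \left(-2\right) - 18\right) + 37\right)^{2} = 45 - 9 \left(\left(16 - 18\right) + 37\right)^{2} = 45 - 9 \left(-2 + 37\right)^{2} = 45 - 9 \cdot 35^{2} = 45 - 11025 = -10980$)
$\frac{1}{K} = \frac{1}{-10980} = - \frac{1}{10980}$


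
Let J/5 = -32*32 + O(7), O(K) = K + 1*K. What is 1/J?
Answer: -1/5050 ≈ -0.00019802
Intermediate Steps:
O(K) = 2*K (O(K) = K + K = 2*K)
J = -5050 (J = 5*(-32*32 + 2*7) = 5*(-1024 + 14) = 5*(-1010) = -5050)
1/J = 1/(-5050) = -1/5050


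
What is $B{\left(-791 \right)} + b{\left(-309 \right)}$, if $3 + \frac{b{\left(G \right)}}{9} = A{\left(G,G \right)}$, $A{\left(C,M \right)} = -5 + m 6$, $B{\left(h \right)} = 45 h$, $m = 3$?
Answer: $-35505$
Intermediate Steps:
$A{\left(C,M \right)} = 13$ ($A{\left(C,M \right)} = -5 + 3 \cdot 6 = -5 + 18 = 13$)
$b{\left(G \right)} = 90$ ($b{\left(G \right)} = -27 + 9 \cdot 13 = -27 + 117 = 90$)
$B{\left(-791 \right)} + b{\left(-309 \right)} = 45 \left(-791\right) + 90 = -35595 + 90 = -35505$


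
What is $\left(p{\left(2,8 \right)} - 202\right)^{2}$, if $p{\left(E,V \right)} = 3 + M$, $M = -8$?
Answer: $42849$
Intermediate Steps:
$p{\left(E,V \right)} = -5$ ($p{\left(E,V \right)} = 3 - 8 = -5$)
$\left(p{\left(2,8 \right)} - 202\right)^{2} = \left(-5 - 202\right)^{2} = \left(-207\right)^{2} = 42849$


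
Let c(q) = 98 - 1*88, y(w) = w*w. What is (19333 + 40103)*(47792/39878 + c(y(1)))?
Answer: 104497848/157 ≈ 6.6559e+5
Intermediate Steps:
y(w) = w²
c(q) = 10 (c(q) = 98 - 88 = 10)
(19333 + 40103)*(47792/39878 + c(y(1))) = (19333 + 40103)*(47792/39878 + 10) = 59436*(47792*(1/39878) + 10) = 59436*(23896/19939 + 10) = 59436*(223286/19939) = 104497848/157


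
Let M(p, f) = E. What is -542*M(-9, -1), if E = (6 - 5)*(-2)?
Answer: 1084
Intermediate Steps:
E = -2 (E = 1*(-2) = -2)
M(p, f) = -2
-542*M(-9, -1) = -542*(-2) = 1084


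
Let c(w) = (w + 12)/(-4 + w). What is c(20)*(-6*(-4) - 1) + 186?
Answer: 232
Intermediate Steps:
c(w) = (12 + w)/(-4 + w)
c(20)*(-6*(-4) - 1) + 186 = ((12 + 20)/(-4 + 20))*(-6*(-4) - 1) + 186 = (32/16)*(24 - 1) + 186 = ((1/16)*32)*23 + 186 = 2*23 + 186 = 46 + 186 = 232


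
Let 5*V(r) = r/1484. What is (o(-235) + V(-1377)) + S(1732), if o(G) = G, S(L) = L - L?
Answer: -1745077/7420 ≈ -235.19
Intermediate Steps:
S(L) = 0
V(r) = r/7420 (V(r) = (r/1484)/5 = r/7420)
(o(-235) + V(-1377)) + S(1732) = (-235 + (1/7420)*(-1377)) + 0 = (-235 - 1377/7420) + 0 = -1745077/7420 + 0 = -1745077/7420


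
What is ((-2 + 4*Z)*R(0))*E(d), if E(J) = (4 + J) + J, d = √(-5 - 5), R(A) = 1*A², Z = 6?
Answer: 0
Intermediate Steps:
R(A) = A²
d = I*√10 (d = √(-10) = I*√10 ≈ 3.1623*I)
E(J) = 4 + 2*J
((-2 + 4*Z)*R(0))*E(d) = ((-2 + 4*6)*0²)*(4 + 2*(I*√10)) = ((-2 + 24)*0)*(4 + 2*I*√10) = (22*0)*(4 + 2*I*√10) = 0*(4 + 2*I*√10) = 0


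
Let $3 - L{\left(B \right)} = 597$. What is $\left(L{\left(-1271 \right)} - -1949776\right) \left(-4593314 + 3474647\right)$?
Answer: $-2180485580394$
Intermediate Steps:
$L{\left(B \right)} = -594$ ($L{\left(B \right)} = 3 - 597 = -594$)
$\left(L{\left(-1271 \right)} - -1949776\right) \left(-4593314 + 3474647\right) = \left(-594 - -1949776\right) \left(-4593314 + 3474647\right) = \left(-594 + 1949776\right) \left(-1118667\right) = 1949182 \left(-1118667\right) = -2180485580394$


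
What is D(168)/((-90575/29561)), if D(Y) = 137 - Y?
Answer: 916391/90575 ≈ 10.117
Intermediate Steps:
D(168)/((-90575/29561)) = (137 - 1*168)/((-90575/29561)) = (137 - 168)/((-90575*1/29561)) = -31/(-90575/29561) = -31*(-29561/90575) = 916391/90575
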